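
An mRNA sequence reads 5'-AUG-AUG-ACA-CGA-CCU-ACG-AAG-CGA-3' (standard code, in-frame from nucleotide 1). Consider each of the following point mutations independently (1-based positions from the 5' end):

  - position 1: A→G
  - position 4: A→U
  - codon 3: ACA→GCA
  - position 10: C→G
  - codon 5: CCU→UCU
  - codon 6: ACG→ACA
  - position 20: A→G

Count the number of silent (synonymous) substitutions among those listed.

Codon 1: AUG (Met) → GUG (Val) — missense.
Codon 2: AUG (Met) → UUG (Leu) — missense.
Codon 3: ACA (Thr) → GCA (Ala) — missense.
Codon 4: CGA (Arg) → GGA (Gly) — missense.
Codon 5: CCU (Pro) → UCU (Ser) — missense.
Codon 6: ACG (Thr) → ACA (Thr) — synonymous.
Codon 7: AAG (Lys) → AGG (Arg) — missense.
Synonymous: 1 of 7.

1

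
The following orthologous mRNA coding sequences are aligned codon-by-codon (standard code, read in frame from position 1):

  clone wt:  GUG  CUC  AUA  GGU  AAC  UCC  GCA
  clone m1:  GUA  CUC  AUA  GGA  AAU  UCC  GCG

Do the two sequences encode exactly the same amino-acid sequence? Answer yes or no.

yes

Codon 1: GUG Val / GUA Val — synonymous.
Codon 2: CUC Leu / CUC Leu — identical.
Codon 3: AUA Ile / AUA Ile — identical.
Codon 4: GGU Gly / GGA Gly — synonymous.
Codon 5: AAC Asn / AAU Asn — synonymous.
Codon 6: UCC Ser / UCC Ser — identical.
Codon 7: GCA Ala / GCG Ala — synonymous.
Nonsynonymous differences: 0 → same protein.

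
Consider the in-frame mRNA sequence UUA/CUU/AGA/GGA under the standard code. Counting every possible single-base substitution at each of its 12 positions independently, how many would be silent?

10

Codon 1 (UUA, Leu): 2 synonymous substitutions.
Codon 2 (CUU, Leu): 3 synonymous substitutions.
Codon 3 (AGA, Arg): 2 synonymous substitutions.
Codon 4 (GGA, Gly): 3 synonymous substitutions.
Total: 2 + 3 + 2 + 3 = 10.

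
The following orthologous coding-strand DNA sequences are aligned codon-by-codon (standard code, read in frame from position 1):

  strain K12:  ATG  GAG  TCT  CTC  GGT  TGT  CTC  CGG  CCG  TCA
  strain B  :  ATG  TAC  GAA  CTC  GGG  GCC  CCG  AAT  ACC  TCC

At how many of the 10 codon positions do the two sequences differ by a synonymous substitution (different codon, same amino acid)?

Codon 1: ATG Met / ATG Met — identical.
Codon 2: GAG Glu / TAC Tyr — nonsynonymous.
Codon 3: TCT Ser / GAA Glu — nonsynonymous.
Codon 4: CTC Leu / CTC Leu — identical.
Codon 5: GGT Gly / GGG Gly — synonymous.
Codon 6: TGT Cys / GCC Ala — nonsynonymous.
Codon 7: CTC Leu / CCG Pro — nonsynonymous.
Codon 8: CGG Arg / AAT Asn — nonsynonymous.
Codon 9: CCG Pro / ACC Thr — nonsynonymous.
Codon 10: TCA Ser / TCC Ser — synonymous.
Synonymous differences: 2.

2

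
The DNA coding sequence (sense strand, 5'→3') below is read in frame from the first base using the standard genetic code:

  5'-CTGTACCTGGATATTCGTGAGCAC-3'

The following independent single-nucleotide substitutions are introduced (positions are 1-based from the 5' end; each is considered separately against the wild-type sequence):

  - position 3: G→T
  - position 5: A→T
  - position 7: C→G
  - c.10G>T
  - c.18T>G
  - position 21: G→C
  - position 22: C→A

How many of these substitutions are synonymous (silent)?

2

Codon 1: CTG (Leu) → CTT (Leu) — synonymous.
Codon 2: TAC (Tyr) → TTC (Phe) — missense.
Codon 3: CTG (Leu) → GTG (Val) — missense.
Codon 4: GAT (Asp) → TAT (Tyr) — missense.
Codon 6: CGT (Arg) → CGG (Arg) — synonymous.
Codon 7: GAG (Glu) → GAC (Asp) — missense.
Codon 8: CAC (His) → AAC (Asn) — missense.
Synonymous: 2 of 7.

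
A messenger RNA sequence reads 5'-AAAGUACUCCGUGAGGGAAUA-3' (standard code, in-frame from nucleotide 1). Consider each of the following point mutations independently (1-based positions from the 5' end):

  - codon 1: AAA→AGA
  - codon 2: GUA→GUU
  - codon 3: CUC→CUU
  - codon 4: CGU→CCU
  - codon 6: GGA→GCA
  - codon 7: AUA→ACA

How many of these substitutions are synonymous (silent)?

2

Codon 1: AAA (Lys) → AGA (Arg) — missense.
Codon 2: GUA (Val) → GUU (Val) — synonymous.
Codon 3: CUC (Leu) → CUU (Leu) — synonymous.
Codon 4: CGU (Arg) → CCU (Pro) — missense.
Codon 6: GGA (Gly) → GCA (Ala) — missense.
Codon 7: AUA (Ile) → ACA (Thr) — missense.
Synonymous: 2 of 6.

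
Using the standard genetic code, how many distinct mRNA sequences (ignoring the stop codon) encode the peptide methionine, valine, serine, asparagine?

48

Met: 1 codon.
Val: 4 codons.
Ser: 6 codons.
Asn: 2 codons.
1 × 4 × 6 × 2 = 48.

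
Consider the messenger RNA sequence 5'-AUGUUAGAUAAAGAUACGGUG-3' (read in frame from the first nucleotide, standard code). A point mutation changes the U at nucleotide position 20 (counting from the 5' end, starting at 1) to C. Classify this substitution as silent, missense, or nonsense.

missense

Position 20 falls in codon 7: GUG → Val.
After the substitution the codon is GCG → Ala.
Val ≠ Ala, so this is a missense mutation.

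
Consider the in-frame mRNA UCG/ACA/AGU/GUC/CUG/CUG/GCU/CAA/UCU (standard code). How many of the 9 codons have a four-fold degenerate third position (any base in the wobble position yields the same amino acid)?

Codon 1 UCG (Ser): third position 4-fold.
Codon 2 ACA (Thr): third position 4-fold.
Codon 3 AGU (Ser): third position 2-fold.
Codon 4 GUC (Val): third position 4-fold.
Codon 5 CUG (Leu): third position 4-fold.
Codon 6 CUG (Leu): third position 4-fold.
Codon 7 GCU (Ala): third position 4-fold.
Codon 8 CAA (Gln): third position 2-fold.
Codon 9 UCU (Ser): third position 4-fold.
Four-fold degenerate third positions: 7.

7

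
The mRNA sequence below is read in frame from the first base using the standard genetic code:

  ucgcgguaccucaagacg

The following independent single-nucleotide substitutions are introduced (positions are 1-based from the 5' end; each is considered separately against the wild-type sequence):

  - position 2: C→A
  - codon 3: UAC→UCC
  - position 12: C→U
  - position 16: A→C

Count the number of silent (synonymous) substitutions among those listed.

Codon 1: UCG (Ser) → UAG (Stop) — nonsense.
Codon 3: UAC (Tyr) → UCC (Ser) — missense.
Codon 4: CUC (Leu) → CUU (Leu) — synonymous.
Codon 6: ACG (Thr) → CCG (Pro) — missense.
Synonymous: 1 of 4.

1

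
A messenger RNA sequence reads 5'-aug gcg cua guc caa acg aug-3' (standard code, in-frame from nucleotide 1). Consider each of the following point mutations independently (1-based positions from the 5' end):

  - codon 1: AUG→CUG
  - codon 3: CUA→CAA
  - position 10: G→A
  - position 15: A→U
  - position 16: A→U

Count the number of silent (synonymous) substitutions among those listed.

0

Codon 1: AUG (Met) → CUG (Leu) — missense.
Codon 3: CUA (Leu) → CAA (Gln) — missense.
Codon 4: GUC (Val) → AUC (Ile) — missense.
Codon 5: CAA (Gln) → CAU (His) — missense.
Codon 6: ACG (Thr) → UCG (Ser) — missense.
Synonymous: 0 of 5.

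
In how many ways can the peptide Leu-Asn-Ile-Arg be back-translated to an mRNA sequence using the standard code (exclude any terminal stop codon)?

Leu: 6 codons.
Asn: 2 codons.
Ile: 3 codons.
Arg: 6 codons.
6 × 2 × 3 × 6 = 216.

216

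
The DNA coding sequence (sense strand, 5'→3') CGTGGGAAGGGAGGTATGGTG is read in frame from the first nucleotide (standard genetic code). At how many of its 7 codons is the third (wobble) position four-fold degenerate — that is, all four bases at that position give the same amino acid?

5

Codon 1 CGT (Arg): third position 4-fold.
Codon 2 GGG (Gly): third position 4-fold.
Codon 3 AAG (Lys): third position 2-fold.
Codon 4 GGA (Gly): third position 4-fold.
Codon 5 GGT (Gly): third position 4-fold.
Codon 6 ATG (Met): third position 1-fold.
Codon 7 GTG (Val): third position 4-fold.
Four-fold degenerate third positions: 5.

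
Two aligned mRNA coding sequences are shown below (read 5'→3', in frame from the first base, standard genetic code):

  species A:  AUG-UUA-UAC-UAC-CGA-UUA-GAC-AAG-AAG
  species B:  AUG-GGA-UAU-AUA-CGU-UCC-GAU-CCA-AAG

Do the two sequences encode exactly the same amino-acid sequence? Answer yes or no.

Codon 1: AUG Met / AUG Met — identical.
Codon 2: UUA Leu / GGA Gly — nonsynonymous.
Codon 3: UAC Tyr / UAU Tyr — synonymous.
Codon 4: UAC Tyr / AUA Ile — nonsynonymous.
Codon 5: CGA Arg / CGU Arg — synonymous.
Codon 6: UUA Leu / UCC Ser — nonsynonymous.
Codon 7: GAC Asp / GAU Asp — synonymous.
Codon 8: AAG Lys / CCA Pro — nonsynonymous.
Codon 9: AAG Lys / AAG Lys — identical.
Nonsynonymous differences: 4 → different protein.

no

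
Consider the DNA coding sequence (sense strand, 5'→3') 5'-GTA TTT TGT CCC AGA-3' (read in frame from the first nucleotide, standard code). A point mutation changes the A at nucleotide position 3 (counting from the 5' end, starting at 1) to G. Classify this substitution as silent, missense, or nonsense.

Position 3 falls in codon 1: GTA → Val.
After the substitution the codon is GTG → Val.
Both encode Val, so the change is synonymous.

silent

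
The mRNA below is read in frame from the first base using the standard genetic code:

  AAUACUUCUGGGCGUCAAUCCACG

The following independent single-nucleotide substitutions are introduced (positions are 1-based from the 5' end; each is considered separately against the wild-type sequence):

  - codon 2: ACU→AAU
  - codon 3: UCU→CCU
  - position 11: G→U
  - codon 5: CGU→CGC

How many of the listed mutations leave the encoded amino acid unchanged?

Codon 2: ACU (Thr) → AAU (Asn) — missense.
Codon 3: UCU (Ser) → CCU (Pro) — missense.
Codon 4: GGG (Gly) → GUG (Val) — missense.
Codon 5: CGU (Arg) → CGC (Arg) — synonymous.
Synonymous: 1 of 4.

1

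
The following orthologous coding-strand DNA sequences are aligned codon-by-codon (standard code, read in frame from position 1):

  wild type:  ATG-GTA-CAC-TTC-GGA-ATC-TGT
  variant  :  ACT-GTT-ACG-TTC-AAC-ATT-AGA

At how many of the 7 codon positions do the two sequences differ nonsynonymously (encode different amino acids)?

Codon 1: ATG Met / ACT Thr — nonsynonymous.
Codon 2: GTA Val / GTT Val — synonymous.
Codon 3: CAC His / ACG Thr — nonsynonymous.
Codon 4: TTC Phe / TTC Phe — identical.
Codon 5: GGA Gly / AAC Asn — nonsynonymous.
Codon 6: ATC Ile / ATT Ile — synonymous.
Codon 7: TGT Cys / AGA Arg — nonsynonymous.
Nonsynonymous differences: 4.

4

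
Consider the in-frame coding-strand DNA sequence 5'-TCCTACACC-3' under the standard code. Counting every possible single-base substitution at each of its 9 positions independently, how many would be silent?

7

Codon 1 (TCC, Ser): 3 synonymous substitutions.
Codon 2 (TAC, Tyr): 1 synonymous substitution.
Codon 3 (ACC, Thr): 3 synonymous substitutions.
Total: 3 + 1 + 3 = 7.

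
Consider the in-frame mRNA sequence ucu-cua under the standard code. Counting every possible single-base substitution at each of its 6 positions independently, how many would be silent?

Codon 1 (UCU, Ser): 3 synonymous substitutions.
Codon 2 (CUA, Leu): 4 synonymous substitutions.
Total: 3 + 4 = 7.

7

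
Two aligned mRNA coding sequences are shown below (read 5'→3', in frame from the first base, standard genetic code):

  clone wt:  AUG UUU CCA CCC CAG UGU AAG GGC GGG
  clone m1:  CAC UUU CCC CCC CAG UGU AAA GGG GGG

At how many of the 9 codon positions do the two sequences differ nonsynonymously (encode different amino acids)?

1

Codon 1: AUG Met / CAC His — nonsynonymous.
Codon 2: UUU Phe / UUU Phe — identical.
Codon 3: CCA Pro / CCC Pro — synonymous.
Codon 4: CCC Pro / CCC Pro — identical.
Codon 5: CAG Gln / CAG Gln — identical.
Codon 6: UGU Cys / UGU Cys — identical.
Codon 7: AAG Lys / AAA Lys — synonymous.
Codon 8: GGC Gly / GGG Gly — synonymous.
Codon 9: GGG Gly / GGG Gly — identical.
Nonsynonymous differences: 1.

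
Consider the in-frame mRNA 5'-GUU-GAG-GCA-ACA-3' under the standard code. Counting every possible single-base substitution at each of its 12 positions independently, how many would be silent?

10

Codon 1 (GUU, Val): 3 synonymous substitutions.
Codon 2 (GAG, Glu): 1 synonymous substitution.
Codon 3 (GCA, Ala): 3 synonymous substitutions.
Codon 4 (ACA, Thr): 3 synonymous substitutions.
Total: 3 + 1 + 3 + 3 = 10.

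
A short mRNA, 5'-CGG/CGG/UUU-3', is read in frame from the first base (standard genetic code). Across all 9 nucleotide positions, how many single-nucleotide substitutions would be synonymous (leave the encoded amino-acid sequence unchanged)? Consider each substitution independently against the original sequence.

9

Codon 1 (CGG, Arg): 4 synonymous substitutions.
Codon 2 (CGG, Arg): 4 synonymous substitutions.
Codon 3 (UUU, Phe): 1 synonymous substitution.
Total: 4 + 4 + 1 = 9.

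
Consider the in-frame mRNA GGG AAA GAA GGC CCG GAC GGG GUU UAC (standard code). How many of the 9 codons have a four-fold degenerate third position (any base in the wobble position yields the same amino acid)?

5

Codon 1 GGG (Gly): third position 4-fold.
Codon 2 AAA (Lys): third position 2-fold.
Codon 3 GAA (Glu): third position 2-fold.
Codon 4 GGC (Gly): third position 4-fold.
Codon 5 CCG (Pro): third position 4-fold.
Codon 6 GAC (Asp): third position 2-fold.
Codon 7 GGG (Gly): third position 4-fold.
Codon 8 GUU (Val): third position 4-fold.
Codon 9 UAC (Tyr): third position 2-fold.
Four-fold degenerate third positions: 5.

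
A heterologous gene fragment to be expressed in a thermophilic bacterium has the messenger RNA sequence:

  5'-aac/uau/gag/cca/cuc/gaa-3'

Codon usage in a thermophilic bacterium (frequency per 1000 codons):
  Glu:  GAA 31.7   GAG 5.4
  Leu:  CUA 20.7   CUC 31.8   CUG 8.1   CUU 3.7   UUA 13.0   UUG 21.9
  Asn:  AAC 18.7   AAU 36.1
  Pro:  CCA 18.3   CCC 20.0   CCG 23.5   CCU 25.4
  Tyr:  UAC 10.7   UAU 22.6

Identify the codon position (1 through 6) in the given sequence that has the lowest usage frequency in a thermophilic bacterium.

3

Codon 1 AAC (Asn): 18.7 per 1000.
Codon 2 UAU (Tyr): 22.6 per 1000.
Codon 3 GAG (Glu): 5.4 per 1000.
Codon 4 CCA (Pro): 18.3 per 1000.
Codon 5 CUC (Leu): 31.8 per 1000.
Codon 6 GAA (Glu): 31.7 per 1000.
Lowest frequency is 5.4 at codon 3.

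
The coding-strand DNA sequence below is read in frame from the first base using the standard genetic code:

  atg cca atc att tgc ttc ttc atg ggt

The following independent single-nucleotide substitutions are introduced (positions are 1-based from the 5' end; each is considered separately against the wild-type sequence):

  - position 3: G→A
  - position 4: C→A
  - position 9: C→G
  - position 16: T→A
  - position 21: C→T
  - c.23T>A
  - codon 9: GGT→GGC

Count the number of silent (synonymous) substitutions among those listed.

2

Codon 1: ATG (Met) → ATA (Ile) — missense.
Codon 2: CCA (Pro) → ACA (Thr) — missense.
Codon 3: ATC (Ile) → ATG (Met) — missense.
Codon 6: TTC (Phe) → ATC (Ile) — missense.
Codon 7: TTC (Phe) → TTT (Phe) — synonymous.
Codon 8: ATG (Met) → AAG (Lys) — missense.
Codon 9: GGT (Gly) → GGC (Gly) — synonymous.
Synonymous: 2 of 7.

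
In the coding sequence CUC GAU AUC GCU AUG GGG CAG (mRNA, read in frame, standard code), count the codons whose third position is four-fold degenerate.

3

Codon 1 CUC (Leu): third position 4-fold.
Codon 2 GAU (Asp): third position 2-fold.
Codon 3 AUC (Ile): third position 3-fold.
Codon 4 GCU (Ala): third position 4-fold.
Codon 5 AUG (Met): third position 1-fold.
Codon 6 GGG (Gly): third position 4-fold.
Codon 7 CAG (Gln): third position 2-fold.
Four-fold degenerate third positions: 3.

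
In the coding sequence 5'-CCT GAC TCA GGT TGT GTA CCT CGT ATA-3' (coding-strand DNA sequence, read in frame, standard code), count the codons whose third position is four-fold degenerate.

6

Codon 1 CCT (Pro): third position 4-fold.
Codon 2 GAC (Asp): third position 2-fold.
Codon 3 TCA (Ser): third position 4-fold.
Codon 4 GGT (Gly): third position 4-fold.
Codon 5 TGT (Cys): third position 2-fold.
Codon 6 GTA (Val): third position 4-fold.
Codon 7 CCT (Pro): third position 4-fold.
Codon 8 CGT (Arg): third position 4-fold.
Codon 9 ATA (Ile): third position 3-fold.
Four-fold degenerate third positions: 6.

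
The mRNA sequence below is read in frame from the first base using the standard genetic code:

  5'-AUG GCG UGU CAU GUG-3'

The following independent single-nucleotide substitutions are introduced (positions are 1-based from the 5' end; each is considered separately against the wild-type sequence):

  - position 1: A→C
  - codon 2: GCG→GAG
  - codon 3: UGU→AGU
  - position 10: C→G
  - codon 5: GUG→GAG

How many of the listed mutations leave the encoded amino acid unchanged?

Codon 1: AUG (Met) → CUG (Leu) — missense.
Codon 2: GCG (Ala) → GAG (Glu) — missense.
Codon 3: UGU (Cys) → AGU (Ser) — missense.
Codon 4: CAU (His) → GAU (Asp) — missense.
Codon 5: GUG (Val) → GAG (Glu) — missense.
Synonymous: 0 of 5.

0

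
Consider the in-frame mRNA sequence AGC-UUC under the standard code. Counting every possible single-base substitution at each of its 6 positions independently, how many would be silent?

Codon 1 (AGC, Ser): 1 synonymous substitution.
Codon 2 (UUC, Phe): 1 synonymous substitution.
Total: 1 + 1 = 2.

2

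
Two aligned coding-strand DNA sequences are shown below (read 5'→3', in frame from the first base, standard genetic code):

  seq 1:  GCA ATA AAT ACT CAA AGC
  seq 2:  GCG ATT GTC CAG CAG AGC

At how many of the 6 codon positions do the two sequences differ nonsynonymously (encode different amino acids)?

Codon 1: GCA Ala / GCG Ala — synonymous.
Codon 2: ATA Ile / ATT Ile — synonymous.
Codon 3: AAT Asn / GTC Val — nonsynonymous.
Codon 4: ACT Thr / CAG Gln — nonsynonymous.
Codon 5: CAA Gln / CAG Gln — synonymous.
Codon 6: AGC Ser / AGC Ser — identical.
Nonsynonymous differences: 2.

2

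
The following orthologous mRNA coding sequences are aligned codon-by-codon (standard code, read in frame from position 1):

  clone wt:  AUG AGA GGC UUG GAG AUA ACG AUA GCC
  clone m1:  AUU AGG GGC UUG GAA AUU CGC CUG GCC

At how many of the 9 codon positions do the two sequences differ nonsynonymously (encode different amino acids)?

Codon 1: AUG Met / AUU Ile — nonsynonymous.
Codon 2: AGA Arg / AGG Arg — synonymous.
Codon 3: GGC Gly / GGC Gly — identical.
Codon 4: UUG Leu / UUG Leu — identical.
Codon 5: GAG Glu / GAA Glu — synonymous.
Codon 6: AUA Ile / AUU Ile — synonymous.
Codon 7: ACG Thr / CGC Arg — nonsynonymous.
Codon 8: AUA Ile / CUG Leu — nonsynonymous.
Codon 9: GCC Ala / GCC Ala — identical.
Nonsynonymous differences: 3.

3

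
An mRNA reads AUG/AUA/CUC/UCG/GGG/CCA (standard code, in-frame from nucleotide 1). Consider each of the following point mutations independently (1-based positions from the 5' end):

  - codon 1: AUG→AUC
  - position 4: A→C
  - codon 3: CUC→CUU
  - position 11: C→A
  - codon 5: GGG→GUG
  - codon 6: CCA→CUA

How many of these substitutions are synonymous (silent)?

1

Codon 1: AUG (Met) → AUC (Ile) — missense.
Codon 2: AUA (Ile) → CUA (Leu) — missense.
Codon 3: CUC (Leu) → CUU (Leu) — synonymous.
Codon 4: UCG (Ser) → UAG (Stop) — nonsense.
Codon 5: GGG (Gly) → GUG (Val) — missense.
Codon 6: CCA (Pro) → CUA (Leu) — missense.
Synonymous: 1 of 6.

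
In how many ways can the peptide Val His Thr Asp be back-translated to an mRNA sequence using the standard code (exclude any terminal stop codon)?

64

Val: 4 codons.
His: 2 codons.
Thr: 4 codons.
Asp: 2 codons.
4 × 2 × 4 × 2 = 64.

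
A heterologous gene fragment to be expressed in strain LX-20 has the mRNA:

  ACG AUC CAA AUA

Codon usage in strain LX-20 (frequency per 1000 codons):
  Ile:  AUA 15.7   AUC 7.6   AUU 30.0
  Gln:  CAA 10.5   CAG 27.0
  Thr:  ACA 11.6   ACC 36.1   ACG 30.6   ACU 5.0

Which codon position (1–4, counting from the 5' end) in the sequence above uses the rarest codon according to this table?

2

Codon 1 ACG (Thr): 30.6 per 1000.
Codon 2 AUC (Ile): 7.6 per 1000.
Codon 3 CAA (Gln): 10.5 per 1000.
Codon 4 AUA (Ile): 15.7 per 1000.
Lowest frequency is 7.6 at codon 2.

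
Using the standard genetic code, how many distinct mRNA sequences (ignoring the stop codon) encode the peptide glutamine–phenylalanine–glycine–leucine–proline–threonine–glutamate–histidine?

Gln: 2 codons.
Phe: 2 codons.
Gly: 4 codons.
Leu: 6 codons.
Pro: 4 codons.
Thr: 4 codons.
Glu: 2 codons.
His: 2 codons.
2 × 2 × 4 × 6 × 4 × 4 × 2 × 2 = 6144.

6144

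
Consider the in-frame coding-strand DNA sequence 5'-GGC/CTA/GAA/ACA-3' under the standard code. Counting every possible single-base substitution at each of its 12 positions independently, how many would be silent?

Codon 1 (GGC, Gly): 3 synonymous substitutions.
Codon 2 (CTA, Leu): 4 synonymous substitutions.
Codon 3 (GAA, Glu): 1 synonymous substitution.
Codon 4 (ACA, Thr): 3 synonymous substitutions.
Total: 3 + 4 + 1 + 3 = 11.

11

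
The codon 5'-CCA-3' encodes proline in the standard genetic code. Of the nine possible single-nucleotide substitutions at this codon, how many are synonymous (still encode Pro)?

Position 1: none → 0 synonymous.
Position 2: none → 0 synonymous.
Position 3: CCU, CCC, CCG → 3 synonymous.
Total: 0 + 0 + 3 = 3.

3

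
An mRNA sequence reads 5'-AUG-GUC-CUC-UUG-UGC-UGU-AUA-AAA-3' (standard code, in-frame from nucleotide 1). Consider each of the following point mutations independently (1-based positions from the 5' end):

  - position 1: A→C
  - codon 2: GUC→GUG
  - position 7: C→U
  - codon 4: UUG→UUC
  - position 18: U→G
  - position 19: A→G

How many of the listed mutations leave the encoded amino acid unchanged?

Codon 1: AUG (Met) → CUG (Leu) — missense.
Codon 2: GUC (Val) → GUG (Val) — synonymous.
Codon 3: CUC (Leu) → UUC (Phe) — missense.
Codon 4: UUG (Leu) → UUC (Phe) — missense.
Codon 6: UGU (Cys) → UGG (Trp) — missense.
Codon 7: AUA (Ile) → GUA (Val) — missense.
Synonymous: 1 of 6.

1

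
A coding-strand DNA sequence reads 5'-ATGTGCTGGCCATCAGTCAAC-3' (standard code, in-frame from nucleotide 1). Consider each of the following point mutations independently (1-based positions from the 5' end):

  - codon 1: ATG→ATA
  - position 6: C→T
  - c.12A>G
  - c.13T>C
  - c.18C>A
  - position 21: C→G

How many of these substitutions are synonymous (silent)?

3

Codon 1: ATG (Met) → ATA (Ile) — missense.
Codon 2: TGC (Cys) → TGT (Cys) — synonymous.
Codon 4: CCA (Pro) → CCG (Pro) — synonymous.
Codon 5: TCA (Ser) → CCA (Pro) — missense.
Codon 6: GTC (Val) → GTA (Val) — synonymous.
Codon 7: AAC (Asn) → AAG (Lys) — missense.
Synonymous: 3 of 6.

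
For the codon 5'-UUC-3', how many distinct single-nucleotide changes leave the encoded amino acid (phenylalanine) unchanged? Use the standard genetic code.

Position 1: none → 0 synonymous.
Position 2: none → 0 synonymous.
Position 3: UUU → 1 synonymous.
Total: 0 + 0 + 1 = 1.

1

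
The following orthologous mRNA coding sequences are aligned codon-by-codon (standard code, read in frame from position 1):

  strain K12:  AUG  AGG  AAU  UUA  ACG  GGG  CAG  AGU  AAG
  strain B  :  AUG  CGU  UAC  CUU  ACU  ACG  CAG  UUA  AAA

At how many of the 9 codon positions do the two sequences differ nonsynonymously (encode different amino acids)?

3

Codon 1: AUG Met / AUG Met — identical.
Codon 2: AGG Arg / CGU Arg — synonymous.
Codon 3: AAU Asn / UAC Tyr — nonsynonymous.
Codon 4: UUA Leu / CUU Leu — synonymous.
Codon 5: ACG Thr / ACU Thr — synonymous.
Codon 6: GGG Gly / ACG Thr — nonsynonymous.
Codon 7: CAG Gln / CAG Gln — identical.
Codon 8: AGU Ser / UUA Leu — nonsynonymous.
Codon 9: AAG Lys / AAA Lys — synonymous.
Nonsynonymous differences: 3.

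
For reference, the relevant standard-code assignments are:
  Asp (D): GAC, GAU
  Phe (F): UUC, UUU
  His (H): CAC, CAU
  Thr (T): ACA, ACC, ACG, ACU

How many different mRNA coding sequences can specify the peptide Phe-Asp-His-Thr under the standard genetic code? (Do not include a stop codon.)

32

Phe: 2 codons.
Asp: 2 codons.
His: 2 codons.
Thr: 4 codons.
2 × 2 × 2 × 4 = 32.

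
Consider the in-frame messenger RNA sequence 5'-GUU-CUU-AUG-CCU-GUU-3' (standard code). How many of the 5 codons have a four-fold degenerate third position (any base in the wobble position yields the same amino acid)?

4

Codon 1 GUU (Val): third position 4-fold.
Codon 2 CUU (Leu): third position 4-fold.
Codon 3 AUG (Met): third position 1-fold.
Codon 4 CCU (Pro): third position 4-fold.
Codon 5 GUU (Val): third position 4-fold.
Four-fold degenerate third positions: 4.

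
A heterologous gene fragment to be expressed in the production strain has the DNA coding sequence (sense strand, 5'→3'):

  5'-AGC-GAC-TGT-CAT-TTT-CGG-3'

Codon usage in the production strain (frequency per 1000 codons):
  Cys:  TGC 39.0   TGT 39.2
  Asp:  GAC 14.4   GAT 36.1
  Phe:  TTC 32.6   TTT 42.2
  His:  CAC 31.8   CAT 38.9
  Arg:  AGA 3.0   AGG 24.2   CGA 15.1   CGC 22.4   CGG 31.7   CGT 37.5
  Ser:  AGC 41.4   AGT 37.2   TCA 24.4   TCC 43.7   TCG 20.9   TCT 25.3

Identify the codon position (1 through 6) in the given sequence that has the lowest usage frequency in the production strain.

2

Codon 1 AGC (Ser): 41.4 per 1000.
Codon 2 GAC (Asp): 14.4 per 1000.
Codon 3 TGT (Cys): 39.2 per 1000.
Codon 4 CAT (His): 38.9 per 1000.
Codon 5 TTT (Phe): 42.2 per 1000.
Codon 6 CGG (Arg): 31.7 per 1000.
Lowest frequency is 14.4 at codon 2.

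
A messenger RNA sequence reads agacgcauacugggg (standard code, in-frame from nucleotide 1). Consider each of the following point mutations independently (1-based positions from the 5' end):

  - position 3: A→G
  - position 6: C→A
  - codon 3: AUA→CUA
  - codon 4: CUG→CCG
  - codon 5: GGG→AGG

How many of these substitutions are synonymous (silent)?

2

Codon 1: AGA (Arg) → AGG (Arg) — synonymous.
Codon 2: CGC (Arg) → CGA (Arg) — synonymous.
Codon 3: AUA (Ile) → CUA (Leu) — missense.
Codon 4: CUG (Leu) → CCG (Pro) — missense.
Codon 5: GGG (Gly) → AGG (Arg) — missense.
Synonymous: 2 of 5.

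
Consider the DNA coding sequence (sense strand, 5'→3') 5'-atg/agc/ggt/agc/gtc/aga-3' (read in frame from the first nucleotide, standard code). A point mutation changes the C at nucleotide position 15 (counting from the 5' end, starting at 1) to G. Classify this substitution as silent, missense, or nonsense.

silent

Position 15 falls in codon 5: GTC → Val.
After the substitution the codon is GTG → Val.
Both encode Val, so the change is synonymous.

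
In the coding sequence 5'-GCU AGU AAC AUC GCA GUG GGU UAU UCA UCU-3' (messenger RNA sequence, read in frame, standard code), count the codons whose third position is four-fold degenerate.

6

Codon 1 GCU (Ala): third position 4-fold.
Codon 2 AGU (Ser): third position 2-fold.
Codon 3 AAC (Asn): third position 2-fold.
Codon 4 AUC (Ile): third position 3-fold.
Codon 5 GCA (Ala): third position 4-fold.
Codon 6 GUG (Val): third position 4-fold.
Codon 7 GGU (Gly): third position 4-fold.
Codon 8 UAU (Tyr): third position 2-fold.
Codon 9 UCA (Ser): third position 4-fold.
Codon 10 UCU (Ser): third position 4-fold.
Four-fold degenerate third positions: 6.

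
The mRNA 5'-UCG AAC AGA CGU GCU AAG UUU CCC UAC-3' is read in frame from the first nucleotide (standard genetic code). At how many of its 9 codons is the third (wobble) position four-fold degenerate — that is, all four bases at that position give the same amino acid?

Codon 1 UCG (Ser): third position 4-fold.
Codon 2 AAC (Asn): third position 2-fold.
Codon 3 AGA (Arg): third position 2-fold.
Codon 4 CGU (Arg): third position 4-fold.
Codon 5 GCU (Ala): third position 4-fold.
Codon 6 AAG (Lys): third position 2-fold.
Codon 7 UUU (Phe): third position 2-fold.
Codon 8 CCC (Pro): third position 4-fold.
Codon 9 UAC (Tyr): third position 2-fold.
Four-fold degenerate third positions: 4.

4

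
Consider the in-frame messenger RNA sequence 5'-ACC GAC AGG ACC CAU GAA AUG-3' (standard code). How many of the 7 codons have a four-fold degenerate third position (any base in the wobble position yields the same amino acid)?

2

Codon 1 ACC (Thr): third position 4-fold.
Codon 2 GAC (Asp): third position 2-fold.
Codon 3 AGG (Arg): third position 2-fold.
Codon 4 ACC (Thr): third position 4-fold.
Codon 5 CAU (His): third position 2-fold.
Codon 6 GAA (Glu): third position 2-fold.
Codon 7 AUG (Met): third position 1-fold.
Four-fold degenerate third positions: 2.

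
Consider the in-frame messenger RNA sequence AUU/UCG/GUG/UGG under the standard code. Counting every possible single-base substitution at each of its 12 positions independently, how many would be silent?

8

Codon 1 (AUU, Ile): 2 synonymous substitutions.
Codon 2 (UCG, Ser): 3 synonymous substitutions.
Codon 3 (GUG, Val): 3 synonymous substitutions.
Codon 4 (UGG, Trp): 0 synonymous substitutions.
Total: 2 + 3 + 3 + 0 = 8.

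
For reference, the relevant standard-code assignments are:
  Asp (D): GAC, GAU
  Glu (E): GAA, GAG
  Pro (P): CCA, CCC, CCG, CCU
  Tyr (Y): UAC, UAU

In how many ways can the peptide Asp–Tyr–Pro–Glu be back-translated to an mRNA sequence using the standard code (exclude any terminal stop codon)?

32

Asp: 2 codons.
Tyr: 2 codons.
Pro: 4 codons.
Glu: 2 codons.
2 × 2 × 4 × 2 = 32.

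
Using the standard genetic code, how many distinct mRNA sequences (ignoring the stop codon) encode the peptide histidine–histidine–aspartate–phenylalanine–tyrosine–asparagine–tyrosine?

128

His: 2 codons.
His: 2 codons.
Asp: 2 codons.
Phe: 2 codons.
Tyr: 2 codons.
Asn: 2 codons.
Tyr: 2 codons.
2 × 2 × 2 × 2 × 2 × 2 × 2 = 128.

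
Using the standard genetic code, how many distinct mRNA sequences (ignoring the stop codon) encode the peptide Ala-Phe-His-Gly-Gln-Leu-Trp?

Ala: 4 codons.
Phe: 2 codons.
His: 2 codons.
Gly: 4 codons.
Gln: 2 codons.
Leu: 6 codons.
Trp: 1 codon.
4 × 2 × 2 × 4 × 2 × 6 × 1 = 768.

768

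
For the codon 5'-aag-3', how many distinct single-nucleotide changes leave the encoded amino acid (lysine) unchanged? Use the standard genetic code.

1

Position 1: none → 0 synonymous.
Position 2: none → 0 synonymous.
Position 3: AAA → 1 synonymous.
Total: 0 + 0 + 1 = 1.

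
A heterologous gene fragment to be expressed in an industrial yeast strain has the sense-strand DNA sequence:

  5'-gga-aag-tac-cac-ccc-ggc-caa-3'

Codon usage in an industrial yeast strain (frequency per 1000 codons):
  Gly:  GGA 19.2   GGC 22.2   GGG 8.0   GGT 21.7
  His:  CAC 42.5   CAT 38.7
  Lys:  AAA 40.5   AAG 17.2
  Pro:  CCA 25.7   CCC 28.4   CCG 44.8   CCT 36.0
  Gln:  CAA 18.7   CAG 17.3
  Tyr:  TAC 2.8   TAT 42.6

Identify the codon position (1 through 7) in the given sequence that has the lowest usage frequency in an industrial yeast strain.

Codon 1 GGA (Gly): 19.2 per 1000.
Codon 2 AAG (Lys): 17.2 per 1000.
Codon 3 TAC (Tyr): 2.8 per 1000.
Codon 4 CAC (His): 42.5 per 1000.
Codon 5 CCC (Pro): 28.4 per 1000.
Codon 6 GGC (Gly): 22.2 per 1000.
Codon 7 CAA (Gln): 18.7 per 1000.
Lowest frequency is 2.8 at codon 3.

3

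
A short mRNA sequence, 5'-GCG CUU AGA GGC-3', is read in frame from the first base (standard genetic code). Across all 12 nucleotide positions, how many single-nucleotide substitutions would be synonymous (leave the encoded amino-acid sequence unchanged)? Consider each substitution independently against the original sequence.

Codon 1 (GCG, Ala): 3 synonymous substitutions.
Codon 2 (CUU, Leu): 3 synonymous substitutions.
Codon 3 (AGA, Arg): 2 synonymous substitutions.
Codon 4 (GGC, Gly): 3 synonymous substitutions.
Total: 3 + 3 + 2 + 3 = 11.

11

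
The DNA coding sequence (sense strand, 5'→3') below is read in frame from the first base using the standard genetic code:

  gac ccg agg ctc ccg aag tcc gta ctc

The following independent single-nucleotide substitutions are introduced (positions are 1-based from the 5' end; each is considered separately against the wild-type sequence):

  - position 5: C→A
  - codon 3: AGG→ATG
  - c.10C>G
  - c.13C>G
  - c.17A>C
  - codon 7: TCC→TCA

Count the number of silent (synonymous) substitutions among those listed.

1

Codon 2: CCG (Pro) → CAG (Gln) — missense.
Codon 3: AGG (Arg) → ATG (Met) — missense.
Codon 4: CTC (Leu) → GTC (Val) — missense.
Codon 5: CCG (Pro) → GCG (Ala) — missense.
Codon 6: AAG (Lys) → ACG (Thr) — missense.
Codon 7: TCC (Ser) → TCA (Ser) — synonymous.
Synonymous: 1 of 6.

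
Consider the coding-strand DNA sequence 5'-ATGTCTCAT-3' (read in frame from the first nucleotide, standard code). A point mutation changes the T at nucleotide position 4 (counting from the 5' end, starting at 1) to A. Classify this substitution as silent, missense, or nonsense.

missense

Position 4 falls in codon 2: TCT → Ser.
After the substitution the codon is ACT → Thr.
Ser ≠ Thr, so this is a missense mutation.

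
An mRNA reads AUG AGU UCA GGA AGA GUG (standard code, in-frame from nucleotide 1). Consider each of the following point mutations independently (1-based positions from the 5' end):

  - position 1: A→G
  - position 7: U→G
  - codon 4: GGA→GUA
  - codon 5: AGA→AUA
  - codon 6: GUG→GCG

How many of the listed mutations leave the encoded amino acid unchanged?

0

Codon 1: AUG (Met) → GUG (Val) — missense.
Codon 3: UCA (Ser) → GCA (Ala) — missense.
Codon 4: GGA (Gly) → GUA (Val) — missense.
Codon 5: AGA (Arg) → AUA (Ile) — missense.
Codon 6: GUG (Val) → GCG (Ala) — missense.
Synonymous: 0 of 5.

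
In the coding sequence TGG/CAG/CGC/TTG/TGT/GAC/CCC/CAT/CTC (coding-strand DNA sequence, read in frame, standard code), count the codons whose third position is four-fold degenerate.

Codon 1 TGG (Trp): third position 1-fold.
Codon 2 CAG (Gln): third position 2-fold.
Codon 3 CGC (Arg): third position 4-fold.
Codon 4 TTG (Leu): third position 2-fold.
Codon 5 TGT (Cys): third position 2-fold.
Codon 6 GAC (Asp): third position 2-fold.
Codon 7 CCC (Pro): third position 4-fold.
Codon 8 CAT (His): third position 2-fold.
Codon 9 CTC (Leu): third position 4-fold.
Four-fold degenerate third positions: 3.

3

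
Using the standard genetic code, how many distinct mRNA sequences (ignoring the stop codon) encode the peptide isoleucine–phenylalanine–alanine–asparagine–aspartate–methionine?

Ile: 3 codons.
Phe: 2 codons.
Ala: 4 codons.
Asn: 2 codons.
Asp: 2 codons.
Met: 1 codon.
3 × 2 × 4 × 2 × 2 × 1 = 96.

96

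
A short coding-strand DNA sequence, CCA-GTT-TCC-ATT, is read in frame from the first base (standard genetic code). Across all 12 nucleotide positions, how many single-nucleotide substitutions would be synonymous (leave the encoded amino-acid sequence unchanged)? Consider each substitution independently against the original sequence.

Codon 1 (CCA, Pro): 3 synonymous substitutions.
Codon 2 (GTT, Val): 3 synonymous substitutions.
Codon 3 (TCC, Ser): 3 synonymous substitutions.
Codon 4 (ATT, Ile): 2 synonymous substitutions.
Total: 3 + 3 + 3 + 2 = 11.

11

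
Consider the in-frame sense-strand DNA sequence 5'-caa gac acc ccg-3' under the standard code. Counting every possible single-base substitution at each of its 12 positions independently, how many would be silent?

Codon 1 (CAA, Gln): 1 synonymous substitution.
Codon 2 (GAC, Asp): 1 synonymous substitution.
Codon 3 (ACC, Thr): 3 synonymous substitutions.
Codon 4 (CCG, Pro): 3 synonymous substitutions.
Total: 1 + 1 + 3 + 3 = 8.

8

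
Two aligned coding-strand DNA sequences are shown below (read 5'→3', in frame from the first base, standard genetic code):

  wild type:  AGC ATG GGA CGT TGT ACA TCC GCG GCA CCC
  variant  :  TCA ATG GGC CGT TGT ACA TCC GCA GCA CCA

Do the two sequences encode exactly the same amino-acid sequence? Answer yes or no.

Codon 1: AGC Ser / TCA Ser — synonymous.
Codon 2: ATG Met / ATG Met — identical.
Codon 3: GGA Gly / GGC Gly — synonymous.
Codon 4: CGT Arg / CGT Arg — identical.
Codon 5: TGT Cys / TGT Cys — identical.
Codon 6: ACA Thr / ACA Thr — identical.
Codon 7: TCC Ser / TCC Ser — identical.
Codon 8: GCG Ala / GCA Ala — synonymous.
Codon 9: GCA Ala / GCA Ala — identical.
Codon 10: CCC Pro / CCA Pro — synonymous.
Nonsynonymous differences: 0 → same protein.

yes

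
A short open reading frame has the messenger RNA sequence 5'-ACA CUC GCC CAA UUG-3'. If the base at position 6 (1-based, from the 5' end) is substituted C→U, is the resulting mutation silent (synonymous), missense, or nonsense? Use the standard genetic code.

Position 6 falls in codon 2: CUC → Leu.
After the substitution the codon is CUU → Leu.
Both encode Leu, so the change is synonymous.

silent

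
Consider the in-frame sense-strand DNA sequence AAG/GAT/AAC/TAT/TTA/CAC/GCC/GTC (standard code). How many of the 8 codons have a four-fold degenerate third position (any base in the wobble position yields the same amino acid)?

2

Codon 1 AAG (Lys): third position 2-fold.
Codon 2 GAT (Asp): third position 2-fold.
Codon 3 AAC (Asn): third position 2-fold.
Codon 4 TAT (Tyr): third position 2-fold.
Codon 5 TTA (Leu): third position 2-fold.
Codon 6 CAC (His): third position 2-fold.
Codon 7 GCC (Ala): third position 4-fold.
Codon 8 GTC (Val): third position 4-fold.
Four-fold degenerate third positions: 2.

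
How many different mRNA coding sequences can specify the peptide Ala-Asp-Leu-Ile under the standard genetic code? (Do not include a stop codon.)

Ala: 4 codons.
Asp: 2 codons.
Leu: 6 codons.
Ile: 3 codons.
4 × 2 × 6 × 3 = 144.

144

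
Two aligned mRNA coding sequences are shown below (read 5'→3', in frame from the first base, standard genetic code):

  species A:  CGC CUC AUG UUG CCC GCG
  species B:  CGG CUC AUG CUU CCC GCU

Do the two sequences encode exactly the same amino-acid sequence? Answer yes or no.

yes

Codon 1: CGC Arg / CGG Arg — synonymous.
Codon 2: CUC Leu / CUC Leu — identical.
Codon 3: AUG Met / AUG Met — identical.
Codon 4: UUG Leu / CUU Leu — synonymous.
Codon 5: CCC Pro / CCC Pro — identical.
Codon 6: GCG Ala / GCU Ala — synonymous.
Nonsynonymous differences: 0 → same protein.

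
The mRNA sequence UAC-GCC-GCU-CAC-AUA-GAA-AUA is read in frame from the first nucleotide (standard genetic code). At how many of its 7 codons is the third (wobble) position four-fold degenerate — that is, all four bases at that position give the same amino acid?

2

Codon 1 UAC (Tyr): third position 2-fold.
Codon 2 GCC (Ala): third position 4-fold.
Codon 3 GCU (Ala): third position 4-fold.
Codon 4 CAC (His): third position 2-fold.
Codon 5 AUA (Ile): third position 3-fold.
Codon 6 GAA (Glu): third position 2-fold.
Codon 7 AUA (Ile): third position 3-fold.
Four-fold degenerate third positions: 2.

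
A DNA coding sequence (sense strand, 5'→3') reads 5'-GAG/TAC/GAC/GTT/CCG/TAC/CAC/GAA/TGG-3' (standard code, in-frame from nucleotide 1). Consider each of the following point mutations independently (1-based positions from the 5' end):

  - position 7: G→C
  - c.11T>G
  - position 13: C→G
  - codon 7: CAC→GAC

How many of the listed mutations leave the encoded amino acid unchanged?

0

Codon 3: GAC (Asp) → CAC (His) — missense.
Codon 4: GTT (Val) → GGT (Gly) — missense.
Codon 5: CCG (Pro) → GCG (Ala) — missense.
Codon 7: CAC (His) → GAC (Asp) — missense.
Synonymous: 0 of 4.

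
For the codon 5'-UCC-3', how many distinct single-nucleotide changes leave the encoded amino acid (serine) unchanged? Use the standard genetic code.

Position 1: none → 0 synonymous.
Position 2: none → 0 synonymous.
Position 3: UCU, UCA, UCG → 3 synonymous.
Total: 0 + 0 + 3 = 3.

3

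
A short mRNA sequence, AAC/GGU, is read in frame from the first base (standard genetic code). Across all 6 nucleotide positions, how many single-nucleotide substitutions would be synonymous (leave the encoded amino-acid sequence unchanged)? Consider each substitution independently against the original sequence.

Codon 1 (AAC, Asn): 1 synonymous substitution.
Codon 2 (GGU, Gly): 3 synonymous substitutions.
Total: 1 + 3 = 4.

4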